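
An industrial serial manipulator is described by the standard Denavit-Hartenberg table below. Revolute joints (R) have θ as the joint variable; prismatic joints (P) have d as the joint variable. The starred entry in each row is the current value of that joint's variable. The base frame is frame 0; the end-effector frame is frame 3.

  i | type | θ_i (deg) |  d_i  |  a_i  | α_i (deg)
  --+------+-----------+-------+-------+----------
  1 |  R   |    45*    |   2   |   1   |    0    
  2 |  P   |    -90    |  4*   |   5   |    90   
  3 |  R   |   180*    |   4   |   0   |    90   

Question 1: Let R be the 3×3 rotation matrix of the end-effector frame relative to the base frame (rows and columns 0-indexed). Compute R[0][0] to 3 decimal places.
End-effector x-axis (col 0 of R) = (-0.7071,0.7071,0.0000)
R[0][0] = -0.7071

-0.707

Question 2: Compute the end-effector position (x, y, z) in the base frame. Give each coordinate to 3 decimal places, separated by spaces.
1.414 -5.657 6.000

after link 1: o_1 = (0.7071, 0.7071, 2.0000)
after link 2: o_2 = (4.2426, -2.8284, 6.0000)
after link 3: o_3 = (1.4142, -5.6569, 6.0000)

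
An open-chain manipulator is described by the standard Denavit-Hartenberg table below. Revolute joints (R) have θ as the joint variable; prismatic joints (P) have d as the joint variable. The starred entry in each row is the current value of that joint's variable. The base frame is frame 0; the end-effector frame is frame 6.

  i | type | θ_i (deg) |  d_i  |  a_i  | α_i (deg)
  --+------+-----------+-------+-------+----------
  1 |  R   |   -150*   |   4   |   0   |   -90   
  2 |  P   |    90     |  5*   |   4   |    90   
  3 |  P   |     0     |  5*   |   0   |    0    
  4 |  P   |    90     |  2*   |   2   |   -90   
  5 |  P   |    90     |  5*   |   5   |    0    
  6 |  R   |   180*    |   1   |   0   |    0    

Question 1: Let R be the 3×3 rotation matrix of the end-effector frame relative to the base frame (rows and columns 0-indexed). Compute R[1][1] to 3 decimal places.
-0.866

End-effector y-axis (col 1 of R) = (0.5000,-0.8660,-0.0000)
R[1][1] = -0.8660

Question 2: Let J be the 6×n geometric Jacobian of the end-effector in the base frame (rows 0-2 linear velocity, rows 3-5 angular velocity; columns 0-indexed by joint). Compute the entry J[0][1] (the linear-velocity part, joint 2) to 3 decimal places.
0.500

prismatic axis z_1 = (0.5000,-0.8660,0.0000)
J_v[:, 1] = z_1; J_ω[:, 1] = (0,0,0)
entry J[0][1] = 0.5000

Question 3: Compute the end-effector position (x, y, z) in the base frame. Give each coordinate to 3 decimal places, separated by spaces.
1.768 -7.062 6.000

after link 1: o_1 = (0.0000, 0.0000, 4.0000)
after link 2: o_2 = (2.5000, -4.3301, 0.0000)
after link 3: o_3 = (-1.8301, -6.8301, 0.0000)
after link 4: o_4 = (-2.5622, -9.5622, 0.0000)
after link 5: o_5 = (1.7679, -7.0622, 5.0000)
after link 6: o_6 = (1.7679, -7.0622, 6.0000)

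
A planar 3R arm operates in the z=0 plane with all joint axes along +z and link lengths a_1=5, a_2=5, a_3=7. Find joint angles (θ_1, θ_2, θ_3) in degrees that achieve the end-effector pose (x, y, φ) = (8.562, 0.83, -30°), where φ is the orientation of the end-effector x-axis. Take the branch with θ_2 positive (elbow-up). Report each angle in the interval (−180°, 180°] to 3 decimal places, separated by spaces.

wrist centre = target − a_3·(cos φ, sin φ) = (2.4998, 4.3300)
cos θ_2 = (24.9980−5²−5²)/(2·5·5) = -0.5000; θ_2 = 120.0026° (elbow-up)
β = atan2(4.3300,2.4998) = 60.0010°; ψ = atan2(4.3300,2.4998) = 60.0013°
θ_1 = β − ψ = -0.0003°
θ_3 = φ − θ_1 − θ_2 = -150.0024° (wrapped to (-180°,180°])

-0.000 120.003 -150.002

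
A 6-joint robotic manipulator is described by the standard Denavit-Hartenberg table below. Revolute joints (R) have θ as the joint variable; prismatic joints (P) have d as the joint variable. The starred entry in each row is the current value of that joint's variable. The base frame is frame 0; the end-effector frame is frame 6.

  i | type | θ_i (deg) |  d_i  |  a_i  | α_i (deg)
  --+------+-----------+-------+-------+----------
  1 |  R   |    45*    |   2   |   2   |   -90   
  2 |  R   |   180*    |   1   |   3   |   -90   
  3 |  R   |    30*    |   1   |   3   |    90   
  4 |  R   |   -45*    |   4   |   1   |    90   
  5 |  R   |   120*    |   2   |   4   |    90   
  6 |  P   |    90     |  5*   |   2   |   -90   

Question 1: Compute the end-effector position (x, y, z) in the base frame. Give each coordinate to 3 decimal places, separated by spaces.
-11.693 0.139 -2.183

after link 1: o_1 = (1.4142, 1.4142, 2.0000)
after link 2: o_2 = (-1.4142, 0.0000, 2.0000)
after link 3: o_3 = (-2.1907, -2.8978, 3.0000)
after link 4: o_4 = (-6.2374, -2.5455, 2.2929)
after link 5: o_5 = (-8.8514, 1.0831, 2.2929)
after link 6: o_6 = (-11.6927, 0.1387, -2.1832)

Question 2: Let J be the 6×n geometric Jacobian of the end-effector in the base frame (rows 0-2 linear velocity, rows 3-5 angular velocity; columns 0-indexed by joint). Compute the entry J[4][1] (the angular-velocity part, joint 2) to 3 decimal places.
axis z_1 = (-0.7071,0.7071,0.0000); lever o_n−o_1 = (-13.1069,-1.2756,-4.1832)
cross product → J_v[:, 1] = (-2.9580,-2.9580,10.1699)
J_ω[:, 1] = z_1
entry J[4][1] = 0.7071

0.707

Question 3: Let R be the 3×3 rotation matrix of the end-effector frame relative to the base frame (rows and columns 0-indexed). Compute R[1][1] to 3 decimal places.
End-effector y-axis (col 1 of R) = (0.6415,0.4621,0.6124)
R[1][1] = 0.4621

0.462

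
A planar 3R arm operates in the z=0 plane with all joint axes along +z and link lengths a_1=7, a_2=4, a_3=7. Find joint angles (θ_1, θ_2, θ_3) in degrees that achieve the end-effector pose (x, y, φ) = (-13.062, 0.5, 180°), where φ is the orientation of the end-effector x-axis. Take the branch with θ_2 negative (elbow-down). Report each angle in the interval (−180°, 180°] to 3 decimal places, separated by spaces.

-150.000 -120.003 90.003

wrist centre = target − a_3·(cos φ, sin φ) = (-6.0620, 0.5000)
cos θ_2 = (36.9978−7²−4²)/(2·7·4) = -0.5000; θ_2 = -120.0025° (elbow-down)
β = atan2(0.5000,-6.0620) = 175.2849°; ψ = atan2(-3.4640,4.9998) = -34.7151°
θ_1 = β − ψ = 210.0000°
θ_3 = φ − θ_1 − θ_2 = 90.0025° (wrapped to (-180°,180°])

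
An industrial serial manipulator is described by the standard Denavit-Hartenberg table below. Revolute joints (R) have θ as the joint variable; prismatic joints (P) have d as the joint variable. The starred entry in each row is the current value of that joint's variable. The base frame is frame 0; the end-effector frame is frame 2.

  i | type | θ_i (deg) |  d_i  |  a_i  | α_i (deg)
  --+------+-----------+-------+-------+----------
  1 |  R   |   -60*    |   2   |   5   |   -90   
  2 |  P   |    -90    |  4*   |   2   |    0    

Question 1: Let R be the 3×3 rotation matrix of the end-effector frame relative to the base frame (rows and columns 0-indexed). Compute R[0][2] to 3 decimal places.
End-effector z-axis (col 2 of R) = (0.8660,0.5000,0.0000)
R[0][2] = 0.8660

0.866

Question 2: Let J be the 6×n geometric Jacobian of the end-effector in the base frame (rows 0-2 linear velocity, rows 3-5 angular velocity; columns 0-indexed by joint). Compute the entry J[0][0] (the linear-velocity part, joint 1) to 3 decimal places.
2.330

axis z_0 = ẑ; lever o_n−o_0 = (5.9641,-2.3301,4.0000)
cross product → J_v[:, 0] = (2.3301,5.9641,-0.0000)
J_ω[:, 0] = z_0
entry J[0][0] = 2.3301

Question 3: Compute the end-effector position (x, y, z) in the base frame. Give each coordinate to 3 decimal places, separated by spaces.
5.964 -2.330 4.000

after link 1: o_1 = (2.5000, -4.3301, 2.0000)
after link 2: o_2 = (5.9641, -2.3301, 4.0000)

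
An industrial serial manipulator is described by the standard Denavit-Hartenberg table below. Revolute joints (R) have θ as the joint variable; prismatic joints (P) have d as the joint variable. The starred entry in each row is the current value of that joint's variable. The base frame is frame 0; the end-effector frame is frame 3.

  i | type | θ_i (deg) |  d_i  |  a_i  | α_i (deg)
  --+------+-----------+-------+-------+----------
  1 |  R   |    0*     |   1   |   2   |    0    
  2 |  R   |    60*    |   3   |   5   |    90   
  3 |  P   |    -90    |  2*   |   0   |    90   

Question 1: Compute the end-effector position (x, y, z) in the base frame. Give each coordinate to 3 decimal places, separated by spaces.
6.232 3.330 4.000

after link 1: o_1 = (2.0000, 0.0000, 1.0000)
after link 2: o_2 = (4.5000, 4.3301, 4.0000)
after link 3: o_3 = (6.2321, 3.3301, 4.0000)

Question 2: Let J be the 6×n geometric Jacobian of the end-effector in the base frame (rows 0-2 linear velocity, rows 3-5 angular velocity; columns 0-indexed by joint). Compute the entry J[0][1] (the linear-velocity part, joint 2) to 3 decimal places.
axis z_1 = (0.0000,0.0000,1.0000); lever o_n−o_1 = (4.2321,3.3301,3.0000)
cross product → J_v[:, 1] = (-3.3301,4.2321,0.0000)
J_ω[:, 1] = z_1
entry J[0][1] = -3.3301

-3.330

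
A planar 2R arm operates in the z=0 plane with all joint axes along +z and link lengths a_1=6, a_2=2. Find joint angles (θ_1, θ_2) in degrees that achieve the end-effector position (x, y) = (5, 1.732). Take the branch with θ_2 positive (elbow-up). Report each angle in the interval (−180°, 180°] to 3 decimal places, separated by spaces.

-0.000 120.000

cos θ_2 = (27.9998−6²−2²)/(2·6·2) = -0.5000; θ_2 = 120.0005° (elbow-up)
β = atan2(1.7320,5.0000) = 19.1061°; ψ = atan2(1.7320,5.0000) = 19.1066°
θ_1 = β − ψ = -0.0005°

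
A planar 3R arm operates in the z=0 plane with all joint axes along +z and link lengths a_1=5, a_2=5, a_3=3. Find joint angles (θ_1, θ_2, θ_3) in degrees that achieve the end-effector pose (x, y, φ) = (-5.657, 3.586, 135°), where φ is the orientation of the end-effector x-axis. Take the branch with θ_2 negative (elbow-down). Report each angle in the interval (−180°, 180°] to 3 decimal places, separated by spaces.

-135.003 -134.997 45.001

wrist centre = target − a_3·(cos φ, sin φ) = (-3.5357, 1.4647)
cos θ_2 = (14.6463−5²−5²)/(2·5·5) = -0.7071; θ_2 = -134.9973° (elbow-down)
β = atan2(1.4647,-3.5357) = 157.4979°; ψ = atan2(-3.5357,1.4646) = -67.4987°
θ_1 = β − ψ = 224.9965°
θ_3 = φ − θ_1 − θ_2 = 45.0008° (wrapped to (-180°,180°])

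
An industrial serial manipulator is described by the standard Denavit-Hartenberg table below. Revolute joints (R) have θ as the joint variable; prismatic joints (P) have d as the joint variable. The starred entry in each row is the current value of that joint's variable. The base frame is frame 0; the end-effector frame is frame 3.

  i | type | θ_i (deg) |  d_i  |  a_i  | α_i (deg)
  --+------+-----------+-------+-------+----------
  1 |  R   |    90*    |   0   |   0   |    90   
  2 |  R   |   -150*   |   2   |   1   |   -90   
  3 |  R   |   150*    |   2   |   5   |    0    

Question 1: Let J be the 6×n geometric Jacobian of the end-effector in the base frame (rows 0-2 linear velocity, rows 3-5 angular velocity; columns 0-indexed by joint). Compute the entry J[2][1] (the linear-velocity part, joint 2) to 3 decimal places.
3.884

axis z_1 = (1.0000,-0.0000,0.0000); lever o_n−o_1 = (-0.5000,3.8840,-0.0670)
cross product → J_v[:, 1] = (-0.0000,0.0670,3.8840)
J_ω[:, 1] = z_1
entry J[2][1] = 3.8840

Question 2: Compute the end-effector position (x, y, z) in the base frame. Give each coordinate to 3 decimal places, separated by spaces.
-0.500 3.884 -0.067

after link 1: o_1 = (0.0000, 0.0000, 0.0000)
after link 2: o_2 = (2.0000, -0.8660, -0.5000)
after link 3: o_3 = (-0.5000, 3.8840, -0.0670)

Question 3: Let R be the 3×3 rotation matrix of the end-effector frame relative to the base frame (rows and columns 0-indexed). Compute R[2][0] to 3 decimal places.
0.433

End-effector x-axis (col 0 of R) = (-0.5000,0.7500,0.4330)
R[2][0] = 0.4330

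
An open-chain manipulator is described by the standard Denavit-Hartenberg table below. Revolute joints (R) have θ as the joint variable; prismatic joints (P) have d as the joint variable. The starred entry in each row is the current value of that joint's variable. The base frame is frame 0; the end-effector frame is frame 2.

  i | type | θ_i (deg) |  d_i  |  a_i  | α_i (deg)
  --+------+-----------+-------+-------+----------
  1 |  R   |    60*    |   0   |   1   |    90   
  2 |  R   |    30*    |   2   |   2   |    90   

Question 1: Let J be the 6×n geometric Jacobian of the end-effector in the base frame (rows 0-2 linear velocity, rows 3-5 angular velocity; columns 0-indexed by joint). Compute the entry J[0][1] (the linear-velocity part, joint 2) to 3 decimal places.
axis z_1 = (0.8660,-0.5000,0.0000); lever o_n−o_1 = (2.5981,0.5000,1.0000)
cross product → J_v[:, 1] = (-0.5000,-0.8660,1.7321)
J_ω[:, 1] = z_1
entry J[0][1] = -0.5000

-0.500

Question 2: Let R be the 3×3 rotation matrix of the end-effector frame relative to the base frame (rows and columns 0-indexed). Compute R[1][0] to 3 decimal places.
0.750

End-effector x-axis (col 0 of R) = (0.4330,0.7500,0.5000)
R[1][0] = 0.7500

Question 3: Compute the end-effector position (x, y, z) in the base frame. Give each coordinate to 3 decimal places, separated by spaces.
3.098 1.366 1.000

after link 1: o_1 = (0.5000, 0.8660, 0.0000)
after link 2: o_2 = (3.0981, 1.3660, 1.0000)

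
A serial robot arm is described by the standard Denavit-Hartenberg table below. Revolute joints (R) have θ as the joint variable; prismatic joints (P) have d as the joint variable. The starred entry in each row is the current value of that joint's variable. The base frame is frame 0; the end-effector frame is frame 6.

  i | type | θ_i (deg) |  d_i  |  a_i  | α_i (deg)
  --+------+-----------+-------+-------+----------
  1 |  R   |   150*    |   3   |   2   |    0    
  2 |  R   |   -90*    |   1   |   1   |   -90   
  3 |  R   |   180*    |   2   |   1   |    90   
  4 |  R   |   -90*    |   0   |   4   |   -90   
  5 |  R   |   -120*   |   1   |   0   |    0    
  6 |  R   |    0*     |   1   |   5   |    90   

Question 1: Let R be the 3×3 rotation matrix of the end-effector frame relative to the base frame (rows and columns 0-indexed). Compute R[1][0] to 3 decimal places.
End-effector x-axis (col 0 of R) = (-0.4330,0.2500,-0.8660)
R[1][0] = 0.2500

0.250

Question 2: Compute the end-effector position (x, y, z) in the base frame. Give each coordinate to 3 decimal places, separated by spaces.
after link 1: o_1 = (-1.7321, 1.0000, 3.0000)
after link 2: o_2 = (-1.2321, 1.8660, 4.0000)
after link 3: o_3 = (-3.4641, 2.0000, 4.0000)
after link 4: o_4 = (-0.0000, -0.0000, 4.0000)
after link 5: o_5 = (-0.5000, -0.8660, 4.0000)
after link 6: o_6 = (-3.1651, -0.4821, -0.3301)

-3.165 -0.482 -0.330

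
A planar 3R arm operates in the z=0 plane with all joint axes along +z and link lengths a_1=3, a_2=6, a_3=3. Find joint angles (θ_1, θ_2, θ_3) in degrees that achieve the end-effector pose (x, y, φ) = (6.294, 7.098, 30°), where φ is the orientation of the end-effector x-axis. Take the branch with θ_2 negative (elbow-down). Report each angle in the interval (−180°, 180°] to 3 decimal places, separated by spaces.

wrist centre = target − a_3·(cos φ, sin φ) = (3.6959, 5.5980)
cos θ_2 = (44.9975−3²−6²)/(2·3·6) = -0.0001; θ_2 = -90.0040° (elbow-down)
β = atan2(5.5980,3.6959) = 56.5663°; ψ = atan2(-6.0000,2.9996) = -63.4382°
θ_1 = β − ψ = 120.0045°
θ_3 = φ − θ_1 − θ_2 = -0.0005° (wrapped to (-180°,180°])

120.005 -90.004 -0.000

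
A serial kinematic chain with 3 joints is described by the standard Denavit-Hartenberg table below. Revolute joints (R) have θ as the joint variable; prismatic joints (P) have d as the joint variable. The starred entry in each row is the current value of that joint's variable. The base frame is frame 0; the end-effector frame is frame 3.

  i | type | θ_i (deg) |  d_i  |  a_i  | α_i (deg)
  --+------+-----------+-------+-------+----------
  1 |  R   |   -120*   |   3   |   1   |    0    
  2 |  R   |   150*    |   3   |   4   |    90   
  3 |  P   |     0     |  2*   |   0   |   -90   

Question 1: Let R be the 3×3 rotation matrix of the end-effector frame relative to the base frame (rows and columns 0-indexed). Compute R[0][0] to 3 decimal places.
0.866

End-effector x-axis (col 0 of R) = (0.8660,0.5000,0.0000)
R[0][0] = 0.8660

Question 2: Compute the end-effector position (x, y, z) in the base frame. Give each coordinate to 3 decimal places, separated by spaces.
after link 1: o_1 = (-0.5000, -0.8660, 3.0000)
after link 2: o_2 = (2.9641, 1.1340, 6.0000)
after link 3: o_3 = (3.9641, -0.5981, 6.0000)

3.964 -0.598 6.000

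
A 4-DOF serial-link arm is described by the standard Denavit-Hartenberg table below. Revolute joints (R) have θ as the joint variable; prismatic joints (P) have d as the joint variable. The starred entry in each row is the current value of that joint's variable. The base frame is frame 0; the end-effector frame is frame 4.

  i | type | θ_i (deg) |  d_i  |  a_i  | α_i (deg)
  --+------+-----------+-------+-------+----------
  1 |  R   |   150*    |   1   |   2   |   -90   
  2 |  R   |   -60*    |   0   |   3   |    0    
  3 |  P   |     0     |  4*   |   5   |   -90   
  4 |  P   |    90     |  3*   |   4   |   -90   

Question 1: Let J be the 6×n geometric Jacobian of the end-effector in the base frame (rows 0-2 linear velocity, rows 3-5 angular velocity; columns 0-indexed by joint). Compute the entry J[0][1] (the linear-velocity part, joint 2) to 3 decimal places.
axis z_1 = (-0.5000,-0.8660,0.0000); lever o_n−o_1 = (-5.7141,3.2990,5.4282)
cross product → J_v[:, 1] = (-4.7010,2.7141,-6.5981)
J_ω[:, 1] = z_1
entry J[0][1] = -4.7010

-4.701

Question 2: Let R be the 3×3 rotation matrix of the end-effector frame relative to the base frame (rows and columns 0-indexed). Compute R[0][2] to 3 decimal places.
0.433

End-effector z-axis (col 2 of R) = (0.4330,-0.2500,-0.8660)
R[0][2] = 0.4330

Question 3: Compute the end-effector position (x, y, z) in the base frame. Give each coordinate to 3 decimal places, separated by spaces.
after link 1: o_1 = (-1.7321, 1.0000, 1.0000)
after link 2: o_2 = (-3.0311, 1.7500, 3.5981)
after link 3: o_3 = (-7.1962, -0.4641, 7.9282)
after link 4: o_4 = (-7.4462, 4.2990, 6.4282)

-7.446 4.299 6.428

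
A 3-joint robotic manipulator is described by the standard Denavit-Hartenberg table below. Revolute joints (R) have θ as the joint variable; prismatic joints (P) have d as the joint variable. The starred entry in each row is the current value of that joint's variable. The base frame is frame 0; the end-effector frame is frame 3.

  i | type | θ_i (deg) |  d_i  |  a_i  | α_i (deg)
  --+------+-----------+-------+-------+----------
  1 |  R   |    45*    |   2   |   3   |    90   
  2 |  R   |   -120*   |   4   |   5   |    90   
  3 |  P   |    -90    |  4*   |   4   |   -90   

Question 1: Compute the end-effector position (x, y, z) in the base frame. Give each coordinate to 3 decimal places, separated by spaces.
-2.096 -2.096 -0.330

after link 1: o_1 = (2.1213, 2.1213, 2.0000)
after link 2: o_2 = (3.1820, -2.4749, -2.3301)
after link 3: o_3 = (-2.0959, -2.0959, -0.3301)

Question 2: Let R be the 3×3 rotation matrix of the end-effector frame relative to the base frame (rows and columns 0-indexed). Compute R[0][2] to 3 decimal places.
End-effector z-axis (col 2 of R) = (-0.3536,-0.3536,-0.8660)
R[0][2] = -0.3536

-0.354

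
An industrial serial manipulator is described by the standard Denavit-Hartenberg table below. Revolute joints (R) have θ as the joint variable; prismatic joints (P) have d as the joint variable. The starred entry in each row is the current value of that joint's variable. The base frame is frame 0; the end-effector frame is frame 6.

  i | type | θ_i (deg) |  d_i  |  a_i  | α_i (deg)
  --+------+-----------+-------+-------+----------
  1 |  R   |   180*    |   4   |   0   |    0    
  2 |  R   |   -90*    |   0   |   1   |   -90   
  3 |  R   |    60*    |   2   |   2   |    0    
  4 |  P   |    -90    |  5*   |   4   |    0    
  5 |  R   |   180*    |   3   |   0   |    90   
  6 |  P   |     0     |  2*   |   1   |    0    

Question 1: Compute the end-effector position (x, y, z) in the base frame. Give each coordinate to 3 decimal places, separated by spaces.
-10.000 5.598 2.036

after link 1: o_1 = (0.0000, 0.0000, 4.0000)
after link 2: o_2 = (0.0000, 1.0000, 4.0000)
after link 3: o_3 = (-2.0000, 2.0000, 2.2679)
after link 4: o_4 = (-7.0000, 5.4641, 4.2679)
after link 5: o_5 = (-10.0000, 5.4641, 4.2679)
after link 6: o_6 = (-10.0000, 5.5981, 2.0359)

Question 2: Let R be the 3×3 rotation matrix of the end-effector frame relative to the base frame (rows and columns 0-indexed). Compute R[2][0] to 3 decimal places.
-0.500

End-effector x-axis (col 0 of R) = (-0.0000,-0.8660,-0.5000)
R[2][0] = -0.5000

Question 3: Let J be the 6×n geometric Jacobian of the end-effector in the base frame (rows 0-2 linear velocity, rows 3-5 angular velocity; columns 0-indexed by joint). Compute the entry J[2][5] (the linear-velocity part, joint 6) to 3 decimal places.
prismatic axis z_5 = (-0.0000,0.5000,-0.8660)
J_v[:, 5] = z_5; J_ω[:, 5] = (0,0,0)
entry J[2][5] = -0.8660

-0.866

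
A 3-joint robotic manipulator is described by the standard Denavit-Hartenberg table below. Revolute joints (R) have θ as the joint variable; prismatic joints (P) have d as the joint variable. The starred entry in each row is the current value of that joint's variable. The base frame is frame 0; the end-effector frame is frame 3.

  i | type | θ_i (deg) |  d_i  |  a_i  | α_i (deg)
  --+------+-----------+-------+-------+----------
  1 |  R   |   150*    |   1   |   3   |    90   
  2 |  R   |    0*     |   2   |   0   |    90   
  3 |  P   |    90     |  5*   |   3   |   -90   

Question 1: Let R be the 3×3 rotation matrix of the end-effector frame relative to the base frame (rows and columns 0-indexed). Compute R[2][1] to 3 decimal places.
End-effector y-axis (col 1 of R) = (-0.0000,-0.0000,1.0000)
R[2][1] = 1.0000

1.000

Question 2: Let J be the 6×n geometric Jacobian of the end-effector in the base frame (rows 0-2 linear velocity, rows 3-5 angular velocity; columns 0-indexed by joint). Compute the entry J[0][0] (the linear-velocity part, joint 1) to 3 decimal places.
-5.830

axis z_0 = ẑ; lever o_n−o_0 = (-0.0981,5.8301,-4.0000)
cross product → J_v[:, 0] = (-5.8301,-0.0981,0.0000)
J_ω[:, 0] = z_0
entry J[0][0] = -5.8301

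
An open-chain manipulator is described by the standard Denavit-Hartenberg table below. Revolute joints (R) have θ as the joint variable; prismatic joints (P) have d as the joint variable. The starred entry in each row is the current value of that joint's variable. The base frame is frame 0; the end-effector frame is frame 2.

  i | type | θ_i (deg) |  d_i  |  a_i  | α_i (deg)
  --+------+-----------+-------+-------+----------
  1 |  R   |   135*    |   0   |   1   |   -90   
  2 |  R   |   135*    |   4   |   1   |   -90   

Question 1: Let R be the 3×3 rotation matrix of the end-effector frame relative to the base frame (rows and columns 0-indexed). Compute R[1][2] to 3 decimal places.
-0.500

End-effector z-axis (col 2 of R) = (0.5000,-0.5000,0.7071)
R[1][2] = -0.5000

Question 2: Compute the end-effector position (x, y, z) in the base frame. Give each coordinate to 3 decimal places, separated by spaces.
after link 1: o_1 = (-0.7071, 0.7071, 0.0000)
after link 2: o_2 = (-3.0355, -2.6213, -0.7071)

-3.036 -2.621 -0.707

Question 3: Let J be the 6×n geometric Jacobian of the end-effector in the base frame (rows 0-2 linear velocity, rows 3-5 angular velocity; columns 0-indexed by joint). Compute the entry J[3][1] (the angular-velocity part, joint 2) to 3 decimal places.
axis z_1 = (-0.7071,-0.7071,0.0000); lever o_n−o_1 = (-2.3284,-3.3284,-0.7071)
cross product → J_v[:, 1] = (0.5000,-0.5000,0.7071)
J_ω[:, 1] = z_1
entry J[3][1] = -0.7071

-0.707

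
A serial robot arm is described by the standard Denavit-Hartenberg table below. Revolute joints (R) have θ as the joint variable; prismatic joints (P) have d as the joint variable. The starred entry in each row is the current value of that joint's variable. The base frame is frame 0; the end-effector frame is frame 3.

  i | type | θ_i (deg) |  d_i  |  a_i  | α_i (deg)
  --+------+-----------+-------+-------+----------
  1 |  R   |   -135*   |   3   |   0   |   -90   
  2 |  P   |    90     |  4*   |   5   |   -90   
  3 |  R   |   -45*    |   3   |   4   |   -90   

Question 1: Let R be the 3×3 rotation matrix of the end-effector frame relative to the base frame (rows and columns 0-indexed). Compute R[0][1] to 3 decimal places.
End-effector y-axis (col 1 of R) = (-0.7071,-0.7071,0.0000)
R[0][1] = -0.7071

-0.707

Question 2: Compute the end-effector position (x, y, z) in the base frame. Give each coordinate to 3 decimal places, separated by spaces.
after link 1: o_1 = (0.0000, 0.0000, 3.0000)
after link 2: o_2 = (2.8284, -2.8284, -2.0000)
after link 3: o_3 = (6.9497, -2.7071, -4.8284)

6.950 -2.707 -4.828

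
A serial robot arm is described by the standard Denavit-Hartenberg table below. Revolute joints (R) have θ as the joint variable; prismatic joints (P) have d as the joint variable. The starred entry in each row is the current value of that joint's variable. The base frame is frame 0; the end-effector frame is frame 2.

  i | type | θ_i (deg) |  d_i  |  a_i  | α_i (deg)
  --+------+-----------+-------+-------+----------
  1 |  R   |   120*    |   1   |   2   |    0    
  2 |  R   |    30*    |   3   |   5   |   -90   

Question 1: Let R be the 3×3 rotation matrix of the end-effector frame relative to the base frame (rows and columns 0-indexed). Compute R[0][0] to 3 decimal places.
-0.866

End-effector x-axis (col 0 of R) = (-0.8660,0.5000,0.0000)
R[0][0] = -0.8660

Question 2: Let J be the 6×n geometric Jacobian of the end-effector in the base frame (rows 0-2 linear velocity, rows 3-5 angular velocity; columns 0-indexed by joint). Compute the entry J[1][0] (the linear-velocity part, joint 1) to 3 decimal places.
-5.330

axis z_0 = ẑ; lever o_n−o_0 = (-5.3301,4.2321,4.0000)
cross product → J_v[:, 0] = (-4.2321,-5.3301,0.0000)
J_ω[:, 0] = z_0
entry J[1][0] = -5.3301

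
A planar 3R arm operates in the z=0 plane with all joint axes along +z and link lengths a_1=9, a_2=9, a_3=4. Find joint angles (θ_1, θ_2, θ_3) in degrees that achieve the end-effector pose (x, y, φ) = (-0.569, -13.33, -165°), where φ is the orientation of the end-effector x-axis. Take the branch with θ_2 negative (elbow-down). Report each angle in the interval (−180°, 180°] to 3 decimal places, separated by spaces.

-30.001 -89.995 -45.004

wrist centre = target − a_3·(cos φ, sin φ) = (3.2947, -12.2947)
cos θ_2 = (162.0153−9²−9²)/(2·9·9) = 0.0001; θ_2 = -89.9946° (elbow-down)
β = atan2(-12.2947,3.2947) = -74.9985°; ψ = atan2(-9.0000,9.0009) = -44.9973°
θ_1 = β − ψ = -30.0012°
θ_3 = φ − θ_1 − θ_2 = -45.0042° (wrapped to (-180°,180°])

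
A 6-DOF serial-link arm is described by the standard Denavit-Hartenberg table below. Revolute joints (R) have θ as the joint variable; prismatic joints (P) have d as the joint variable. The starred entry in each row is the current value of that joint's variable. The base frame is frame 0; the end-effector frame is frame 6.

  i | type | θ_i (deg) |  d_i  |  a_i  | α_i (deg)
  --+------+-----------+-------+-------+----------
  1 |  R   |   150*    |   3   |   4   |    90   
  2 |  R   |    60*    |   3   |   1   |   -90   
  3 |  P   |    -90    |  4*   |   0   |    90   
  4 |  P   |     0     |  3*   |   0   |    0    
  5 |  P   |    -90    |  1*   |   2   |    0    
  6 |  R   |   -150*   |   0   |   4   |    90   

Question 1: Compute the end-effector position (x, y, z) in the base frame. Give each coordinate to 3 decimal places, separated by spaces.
after link 1: o_1 = (-3.4641, 2.0000, 3.0000)
after link 2: o_2 = (-2.3971, 4.8481, 3.8660)
after link 3: o_3 = (0.6029, 3.1160, 5.8660)
after link 4: o_4 = (1.9019, 2.3660, 3.2679)
after link 5: o_5 = (0.8349, 2.9821, 1.4019)
after link 6: o_6 = (2.4330, -0.2500, 3.1340)

2.433 -0.250 3.134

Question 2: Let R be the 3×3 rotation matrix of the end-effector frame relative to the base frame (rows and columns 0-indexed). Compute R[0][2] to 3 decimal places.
0.808

End-effector z-axis (col 2 of R) = (0.8080,0.5335,0.2500)
R[0][2] = 0.8080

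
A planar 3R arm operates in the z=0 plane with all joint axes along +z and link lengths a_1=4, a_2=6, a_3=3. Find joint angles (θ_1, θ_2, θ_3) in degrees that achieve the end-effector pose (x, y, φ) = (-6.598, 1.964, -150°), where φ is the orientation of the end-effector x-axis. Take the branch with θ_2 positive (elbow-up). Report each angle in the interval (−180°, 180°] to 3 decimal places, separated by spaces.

wrist centre = target − a_3·(cos φ, sin φ) = (-3.9999, 3.4640)
cos θ_2 = (27.9987−4²−6²)/(2·4·6) = -0.5000; θ_2 = 120.0018° (elbow-up)
β = atan2(3.4640,-3.9999) = 139.1069°; ψ = atan2(5.1961,0.9998) = 79.1082°
θ_1 = β − ψ = 59.9987°
θ_3 = φ − θ_1 − θ_2 = 29.9994° (wrapped to (-180°,180°])

59.999 120.002 29.999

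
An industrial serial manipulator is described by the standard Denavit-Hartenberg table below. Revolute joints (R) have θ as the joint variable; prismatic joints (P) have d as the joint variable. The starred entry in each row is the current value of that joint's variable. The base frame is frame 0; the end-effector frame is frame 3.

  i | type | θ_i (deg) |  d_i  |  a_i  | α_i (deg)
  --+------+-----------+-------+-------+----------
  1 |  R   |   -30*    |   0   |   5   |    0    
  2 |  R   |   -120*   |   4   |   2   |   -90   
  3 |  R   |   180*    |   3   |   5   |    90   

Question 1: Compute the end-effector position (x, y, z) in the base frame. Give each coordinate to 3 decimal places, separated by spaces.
8.428 -3.598 4.000

after link 1: o_1 = (4.3301, -2.5000, 0.0000)
after link 2: o_2 = (2.5981, -3.5000, 4.0000)
after link 3: o_3 = (8.4282, -3.5981, 4.0000)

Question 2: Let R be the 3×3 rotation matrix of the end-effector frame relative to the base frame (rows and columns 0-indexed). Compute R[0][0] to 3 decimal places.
End-effector x-axis (col 0 of R) = (0.8660,0.5000,-0.0000)
R[0][0] = 0.8660

0.866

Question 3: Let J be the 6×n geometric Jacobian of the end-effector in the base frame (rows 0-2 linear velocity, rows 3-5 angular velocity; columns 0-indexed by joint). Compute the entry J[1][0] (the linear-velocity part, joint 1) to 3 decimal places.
8.428

axis z_0 = ẑ; lever o_n−o_0 = (8.4282,-3.5981,4.0000)
cross product → J_v[:, 0] = (3.5981,8.4282,-0.0000)
J_ω[:, 0] = z_0
entry J[1][0] = 8.4282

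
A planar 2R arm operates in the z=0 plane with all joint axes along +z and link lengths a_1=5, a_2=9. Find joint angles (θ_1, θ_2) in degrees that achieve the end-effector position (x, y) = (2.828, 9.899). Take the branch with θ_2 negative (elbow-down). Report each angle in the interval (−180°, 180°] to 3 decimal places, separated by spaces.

cos θ_2 = (105.9878−5²−9²)/(2·5·9) = -0.0001; θ_2 = -90.0078° (elbow-down)
β = atan2(9.8990,2.8280) = 74.0561°; ψ = atan2(-9.0000,4.9988) = -60.9513°
θ_1 = β − ψ = 135.0075°

135.007 -90.008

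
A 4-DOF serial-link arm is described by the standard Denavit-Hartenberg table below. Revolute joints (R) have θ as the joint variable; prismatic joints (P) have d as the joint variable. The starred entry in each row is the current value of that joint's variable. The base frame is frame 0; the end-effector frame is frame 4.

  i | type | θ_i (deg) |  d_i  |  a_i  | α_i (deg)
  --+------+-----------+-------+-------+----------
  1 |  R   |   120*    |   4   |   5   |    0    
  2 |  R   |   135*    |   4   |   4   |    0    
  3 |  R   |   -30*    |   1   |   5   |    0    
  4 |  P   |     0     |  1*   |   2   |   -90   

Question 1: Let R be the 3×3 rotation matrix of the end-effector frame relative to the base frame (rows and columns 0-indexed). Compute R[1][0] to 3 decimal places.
-0.707

End-effector x-axis (col 0 of R) = (-0.7071,-0.7071,0.0000)
R[1][0] = -0.7071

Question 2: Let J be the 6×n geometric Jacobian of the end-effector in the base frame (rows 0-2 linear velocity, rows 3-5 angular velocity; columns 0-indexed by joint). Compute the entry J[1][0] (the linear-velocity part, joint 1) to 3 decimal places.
-8.485

axis z_0 = ẑ; lever o_n−o_0 = (-8.4850,-4.4833,10.0000)
cross product → J_v[:, 0] = (4.4833,-8.4850,0.0000)
J_ω[:, 0] = z_0
entry J[1][0] = -8.4850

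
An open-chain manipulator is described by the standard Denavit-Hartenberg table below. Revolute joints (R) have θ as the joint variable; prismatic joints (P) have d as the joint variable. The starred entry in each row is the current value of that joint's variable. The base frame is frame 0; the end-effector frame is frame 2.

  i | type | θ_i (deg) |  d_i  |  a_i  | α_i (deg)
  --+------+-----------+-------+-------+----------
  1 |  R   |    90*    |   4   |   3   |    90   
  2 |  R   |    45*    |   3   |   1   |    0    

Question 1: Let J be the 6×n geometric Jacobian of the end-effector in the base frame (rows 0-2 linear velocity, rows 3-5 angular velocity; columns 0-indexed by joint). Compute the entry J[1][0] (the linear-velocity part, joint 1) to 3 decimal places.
3.000

axis z_0 = ẑ; lever o_n−o_0 = (3.0000,3.7071,4.7071)
cross product → J_v[:, 0] = (-3.7071,3.0000,0.0000)
J_ω[:, 0] = z_0
entry J[1][0] = 3.0000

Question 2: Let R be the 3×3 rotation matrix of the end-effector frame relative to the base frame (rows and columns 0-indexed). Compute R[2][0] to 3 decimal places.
End-effector x-axis (col 0 of R) = (0.0000,0.7071,0.7071)
R[2][0] = 0.7071

0.707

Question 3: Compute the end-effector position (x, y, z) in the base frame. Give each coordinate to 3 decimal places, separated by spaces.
3.000 3.707 4.707

after link 1: o_1 = (0.0000, 3.0000, 4.0000)
after link 2: o_2 = (3.0000, 3.7071, 4.7071)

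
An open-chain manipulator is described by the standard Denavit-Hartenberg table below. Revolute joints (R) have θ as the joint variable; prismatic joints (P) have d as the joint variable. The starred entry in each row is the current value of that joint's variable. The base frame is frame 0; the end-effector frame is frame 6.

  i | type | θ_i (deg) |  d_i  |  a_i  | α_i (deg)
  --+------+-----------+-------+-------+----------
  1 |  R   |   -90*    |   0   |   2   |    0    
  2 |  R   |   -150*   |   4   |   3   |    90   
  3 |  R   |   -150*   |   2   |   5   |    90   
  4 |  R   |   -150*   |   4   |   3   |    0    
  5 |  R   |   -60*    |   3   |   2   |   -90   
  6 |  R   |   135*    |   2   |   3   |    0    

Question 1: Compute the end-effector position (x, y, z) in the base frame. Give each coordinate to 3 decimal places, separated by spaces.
after link 1: o_1 = (0.0000, -2.0000, 0.0000)
after link 2: o_2 = (-1.5000, 0.5981, 4.0000)
after link 3: o_3 = (2.3971, -2.1519, 1.5000)
after link 4: o_4 = (0.9731, -2.6854, 6.2631)
after link 5: o_5 = (1.8391, -2.1854, 9.7272)
after link 6: o_6 = (-0.7473, -3.2911, 7.4716)

-0.747 -3.291 7.472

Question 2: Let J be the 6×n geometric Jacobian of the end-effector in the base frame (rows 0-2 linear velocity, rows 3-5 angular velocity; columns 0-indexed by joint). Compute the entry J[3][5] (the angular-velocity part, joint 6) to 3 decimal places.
-0.967

axis z_5 = (-0.9665,-0.0580,0.2500); lever o_n−o_5 = (-2.5864,-1.1056,-2.2557)
cross product → J_v[:, 5] = (0.4073,-2.8267,0.9186)
J_ω[:, 5] = z_5
entry J[3][5] = -0.9665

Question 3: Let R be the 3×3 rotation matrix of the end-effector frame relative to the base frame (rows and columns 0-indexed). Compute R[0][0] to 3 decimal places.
-0.218

End-effector x-axis (col 0 of R) = (-0.2178,-0.3299,-0.9186)
R[0][0] = -0.2178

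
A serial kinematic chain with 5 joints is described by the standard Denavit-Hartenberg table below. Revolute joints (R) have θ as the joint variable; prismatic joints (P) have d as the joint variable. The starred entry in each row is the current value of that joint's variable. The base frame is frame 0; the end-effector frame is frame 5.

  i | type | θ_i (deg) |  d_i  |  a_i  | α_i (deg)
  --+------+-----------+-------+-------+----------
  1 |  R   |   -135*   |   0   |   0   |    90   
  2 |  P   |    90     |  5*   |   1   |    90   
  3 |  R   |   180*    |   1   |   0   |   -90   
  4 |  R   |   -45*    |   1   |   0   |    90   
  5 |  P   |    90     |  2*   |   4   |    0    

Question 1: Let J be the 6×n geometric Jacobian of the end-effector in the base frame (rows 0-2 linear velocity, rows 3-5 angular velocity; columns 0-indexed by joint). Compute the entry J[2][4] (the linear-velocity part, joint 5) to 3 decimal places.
prismatic axis z_4 = (-0.5000,-0.5000,0.7071)
J_v[:, 4] = z_4; J_ω[:, 4] = (0,0,0)
entry J[2][4] = 0.7071

0.707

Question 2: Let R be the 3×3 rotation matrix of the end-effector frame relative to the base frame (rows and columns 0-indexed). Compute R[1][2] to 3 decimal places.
End-effector z-axis (col 2 of R) = (-0.5000,-0.5000,0.7071)
R[1][2] = -0.5000

-0.500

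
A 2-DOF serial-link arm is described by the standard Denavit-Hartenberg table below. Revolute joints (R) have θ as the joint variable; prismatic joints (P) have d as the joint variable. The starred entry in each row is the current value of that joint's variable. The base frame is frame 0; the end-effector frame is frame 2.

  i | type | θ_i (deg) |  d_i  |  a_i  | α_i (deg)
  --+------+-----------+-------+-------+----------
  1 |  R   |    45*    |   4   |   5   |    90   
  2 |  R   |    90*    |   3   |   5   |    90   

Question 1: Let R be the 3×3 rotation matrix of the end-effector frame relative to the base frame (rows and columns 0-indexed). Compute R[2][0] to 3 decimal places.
End-effector x-axis (col 0 of R) = (0.0000,0.0000,1.0000)
R[2][0] = 1.0000

1.000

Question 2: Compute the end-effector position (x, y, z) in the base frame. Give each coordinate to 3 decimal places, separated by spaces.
after link 1: o_1 = (3.5355, 3.5355, 4.0000)
after link 2: o_2 = (5.6569, 1.4142, 9.0000)

5.657 1.414 9.000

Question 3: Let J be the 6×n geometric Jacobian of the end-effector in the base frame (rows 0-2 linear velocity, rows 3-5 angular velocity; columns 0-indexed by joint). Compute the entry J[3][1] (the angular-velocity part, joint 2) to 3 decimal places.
0.707

axis z_1 = (0.7071,-0.7071,0.0000); lever o_n−o_1 = (2.1213,-2.1213,5.0000)
cross product → J_v[:, 1] = (-3.5355,-3.5355,0.0000)
J_ω[:, 1] = z_1
entry J[3][1] = 0.7071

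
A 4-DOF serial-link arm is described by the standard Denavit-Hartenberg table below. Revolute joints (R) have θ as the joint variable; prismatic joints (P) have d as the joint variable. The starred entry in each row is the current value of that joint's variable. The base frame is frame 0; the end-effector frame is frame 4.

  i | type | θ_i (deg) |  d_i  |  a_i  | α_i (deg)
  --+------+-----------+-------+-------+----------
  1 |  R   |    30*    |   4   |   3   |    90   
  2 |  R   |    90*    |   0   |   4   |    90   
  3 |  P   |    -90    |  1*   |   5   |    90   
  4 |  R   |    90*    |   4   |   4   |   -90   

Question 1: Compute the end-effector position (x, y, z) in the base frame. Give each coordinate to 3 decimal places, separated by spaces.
after link 1: o_1 = (2.5981, 1.5000, 4.0000)
after link 2: o_2 = (2.5981, 1.5000, 8.0000)
after link 3: o_3 = (0.9641, 6.3301, 8.0000)
after link 4: o_4 = (4.4282, 8.3301, 4.0000)

4.428 8.330 4.000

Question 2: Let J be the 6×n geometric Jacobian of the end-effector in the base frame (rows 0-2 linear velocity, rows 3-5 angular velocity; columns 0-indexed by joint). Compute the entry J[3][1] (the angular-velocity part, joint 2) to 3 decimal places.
0.500

axis z_1 = (0.5000,-0.8660,0.0000); lever o_n−o_1 = (1.8301,6.8301,0.0000)
cross product → J_v[:, 1] = (-0.0000,0.0000,5.0000)
J_ω[:, 1] = z_1
entry J[3][1] = 0.5000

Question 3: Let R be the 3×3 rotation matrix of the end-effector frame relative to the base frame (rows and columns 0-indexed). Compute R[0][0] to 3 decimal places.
End-effector x-axis (col 0 of R) = (0.8660,0.5000,0.0000)
R[0][0] = 0.8660

0.866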